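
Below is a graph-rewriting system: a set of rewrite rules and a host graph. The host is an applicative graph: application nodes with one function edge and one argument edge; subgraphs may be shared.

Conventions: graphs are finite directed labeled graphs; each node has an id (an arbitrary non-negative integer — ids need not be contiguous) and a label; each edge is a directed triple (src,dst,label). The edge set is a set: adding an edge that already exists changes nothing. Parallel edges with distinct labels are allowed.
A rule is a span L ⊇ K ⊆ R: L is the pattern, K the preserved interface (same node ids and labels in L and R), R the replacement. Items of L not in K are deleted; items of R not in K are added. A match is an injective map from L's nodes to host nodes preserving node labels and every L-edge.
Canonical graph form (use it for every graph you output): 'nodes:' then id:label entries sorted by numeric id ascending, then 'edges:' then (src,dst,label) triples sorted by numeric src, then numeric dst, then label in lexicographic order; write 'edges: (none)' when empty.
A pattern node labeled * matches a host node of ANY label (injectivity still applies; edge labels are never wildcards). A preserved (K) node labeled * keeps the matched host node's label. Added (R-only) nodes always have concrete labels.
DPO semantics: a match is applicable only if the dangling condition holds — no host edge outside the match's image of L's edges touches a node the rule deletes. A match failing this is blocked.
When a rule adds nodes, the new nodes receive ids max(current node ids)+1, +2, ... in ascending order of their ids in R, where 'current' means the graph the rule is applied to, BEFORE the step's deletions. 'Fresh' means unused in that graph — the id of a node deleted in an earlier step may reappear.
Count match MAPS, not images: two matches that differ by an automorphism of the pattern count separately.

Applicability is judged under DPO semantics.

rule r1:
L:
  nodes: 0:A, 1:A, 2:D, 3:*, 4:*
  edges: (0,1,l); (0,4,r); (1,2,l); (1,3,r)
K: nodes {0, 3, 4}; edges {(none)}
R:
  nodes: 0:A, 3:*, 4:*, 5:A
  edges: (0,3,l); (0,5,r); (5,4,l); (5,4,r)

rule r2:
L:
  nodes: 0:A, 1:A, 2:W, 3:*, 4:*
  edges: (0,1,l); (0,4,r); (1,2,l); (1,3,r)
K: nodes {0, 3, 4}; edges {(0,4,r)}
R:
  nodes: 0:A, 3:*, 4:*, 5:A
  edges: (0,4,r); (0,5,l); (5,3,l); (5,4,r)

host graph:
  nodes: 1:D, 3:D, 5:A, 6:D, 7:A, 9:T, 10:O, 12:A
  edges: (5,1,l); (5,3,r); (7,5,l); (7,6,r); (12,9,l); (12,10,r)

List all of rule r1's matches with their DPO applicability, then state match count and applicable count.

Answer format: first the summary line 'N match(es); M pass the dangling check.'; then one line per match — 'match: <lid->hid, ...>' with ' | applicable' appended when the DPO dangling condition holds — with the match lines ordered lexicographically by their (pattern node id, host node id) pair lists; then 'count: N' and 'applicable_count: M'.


1 match(es); 1 pass the dangling check.
match: 0->7, 1->5, 2->1, 3->3, 4->6 | applicable
count: 1
applicable_count: 1


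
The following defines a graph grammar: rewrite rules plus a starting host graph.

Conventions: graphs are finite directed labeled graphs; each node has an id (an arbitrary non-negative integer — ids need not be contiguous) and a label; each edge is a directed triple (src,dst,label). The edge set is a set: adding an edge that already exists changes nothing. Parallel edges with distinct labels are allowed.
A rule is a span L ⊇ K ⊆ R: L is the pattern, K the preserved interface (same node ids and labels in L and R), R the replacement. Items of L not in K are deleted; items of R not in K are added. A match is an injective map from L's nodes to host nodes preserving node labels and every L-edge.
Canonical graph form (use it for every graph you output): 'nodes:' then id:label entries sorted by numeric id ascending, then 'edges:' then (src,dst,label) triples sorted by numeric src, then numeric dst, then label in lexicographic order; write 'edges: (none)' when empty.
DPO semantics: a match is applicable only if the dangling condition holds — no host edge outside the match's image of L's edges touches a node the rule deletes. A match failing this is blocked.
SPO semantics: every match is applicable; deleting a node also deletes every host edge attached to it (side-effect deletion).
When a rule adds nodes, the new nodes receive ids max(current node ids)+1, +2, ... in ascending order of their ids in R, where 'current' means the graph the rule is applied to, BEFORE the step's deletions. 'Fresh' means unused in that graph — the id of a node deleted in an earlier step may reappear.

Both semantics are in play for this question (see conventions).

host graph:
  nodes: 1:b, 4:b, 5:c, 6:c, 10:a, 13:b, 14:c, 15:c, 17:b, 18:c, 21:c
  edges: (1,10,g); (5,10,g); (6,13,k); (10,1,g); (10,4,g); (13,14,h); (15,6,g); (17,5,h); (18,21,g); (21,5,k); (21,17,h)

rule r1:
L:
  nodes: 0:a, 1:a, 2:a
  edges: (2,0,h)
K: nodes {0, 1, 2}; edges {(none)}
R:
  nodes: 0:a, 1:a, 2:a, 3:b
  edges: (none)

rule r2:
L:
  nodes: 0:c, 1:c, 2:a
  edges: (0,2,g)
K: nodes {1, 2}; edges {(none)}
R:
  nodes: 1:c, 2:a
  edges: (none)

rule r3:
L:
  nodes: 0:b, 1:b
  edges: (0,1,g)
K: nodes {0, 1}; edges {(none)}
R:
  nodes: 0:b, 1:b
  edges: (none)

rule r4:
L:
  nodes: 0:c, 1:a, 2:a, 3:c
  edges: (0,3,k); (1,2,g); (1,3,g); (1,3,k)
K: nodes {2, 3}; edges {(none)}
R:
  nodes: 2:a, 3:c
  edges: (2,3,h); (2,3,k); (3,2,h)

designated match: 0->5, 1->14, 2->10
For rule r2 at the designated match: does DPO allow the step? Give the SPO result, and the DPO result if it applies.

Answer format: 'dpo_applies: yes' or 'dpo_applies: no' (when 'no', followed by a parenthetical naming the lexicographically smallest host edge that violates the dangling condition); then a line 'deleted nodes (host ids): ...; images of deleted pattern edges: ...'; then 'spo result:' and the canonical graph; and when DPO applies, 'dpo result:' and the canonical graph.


dpo_applies: no
(the rule deletes node 5, which keeps host edge (17,5,h) outside the match image — the dangling condition fails, DPO blocks; SPO proceeds and side-deletes such edges)
deleted nodes (host ids): 5; images of deleted pattern edges: (5,10,g)
spo result:
nodes: 1:b, 4:b, 6:c, 10:a, 13:b, 14:c, 15:c, 17:b, 18:c, 21:c
edges: (1,10,g); (6,13,k); (10,1,g); (10,4,g); (13,14,h); (15,6,g); (18,21,g); (21,17,h)


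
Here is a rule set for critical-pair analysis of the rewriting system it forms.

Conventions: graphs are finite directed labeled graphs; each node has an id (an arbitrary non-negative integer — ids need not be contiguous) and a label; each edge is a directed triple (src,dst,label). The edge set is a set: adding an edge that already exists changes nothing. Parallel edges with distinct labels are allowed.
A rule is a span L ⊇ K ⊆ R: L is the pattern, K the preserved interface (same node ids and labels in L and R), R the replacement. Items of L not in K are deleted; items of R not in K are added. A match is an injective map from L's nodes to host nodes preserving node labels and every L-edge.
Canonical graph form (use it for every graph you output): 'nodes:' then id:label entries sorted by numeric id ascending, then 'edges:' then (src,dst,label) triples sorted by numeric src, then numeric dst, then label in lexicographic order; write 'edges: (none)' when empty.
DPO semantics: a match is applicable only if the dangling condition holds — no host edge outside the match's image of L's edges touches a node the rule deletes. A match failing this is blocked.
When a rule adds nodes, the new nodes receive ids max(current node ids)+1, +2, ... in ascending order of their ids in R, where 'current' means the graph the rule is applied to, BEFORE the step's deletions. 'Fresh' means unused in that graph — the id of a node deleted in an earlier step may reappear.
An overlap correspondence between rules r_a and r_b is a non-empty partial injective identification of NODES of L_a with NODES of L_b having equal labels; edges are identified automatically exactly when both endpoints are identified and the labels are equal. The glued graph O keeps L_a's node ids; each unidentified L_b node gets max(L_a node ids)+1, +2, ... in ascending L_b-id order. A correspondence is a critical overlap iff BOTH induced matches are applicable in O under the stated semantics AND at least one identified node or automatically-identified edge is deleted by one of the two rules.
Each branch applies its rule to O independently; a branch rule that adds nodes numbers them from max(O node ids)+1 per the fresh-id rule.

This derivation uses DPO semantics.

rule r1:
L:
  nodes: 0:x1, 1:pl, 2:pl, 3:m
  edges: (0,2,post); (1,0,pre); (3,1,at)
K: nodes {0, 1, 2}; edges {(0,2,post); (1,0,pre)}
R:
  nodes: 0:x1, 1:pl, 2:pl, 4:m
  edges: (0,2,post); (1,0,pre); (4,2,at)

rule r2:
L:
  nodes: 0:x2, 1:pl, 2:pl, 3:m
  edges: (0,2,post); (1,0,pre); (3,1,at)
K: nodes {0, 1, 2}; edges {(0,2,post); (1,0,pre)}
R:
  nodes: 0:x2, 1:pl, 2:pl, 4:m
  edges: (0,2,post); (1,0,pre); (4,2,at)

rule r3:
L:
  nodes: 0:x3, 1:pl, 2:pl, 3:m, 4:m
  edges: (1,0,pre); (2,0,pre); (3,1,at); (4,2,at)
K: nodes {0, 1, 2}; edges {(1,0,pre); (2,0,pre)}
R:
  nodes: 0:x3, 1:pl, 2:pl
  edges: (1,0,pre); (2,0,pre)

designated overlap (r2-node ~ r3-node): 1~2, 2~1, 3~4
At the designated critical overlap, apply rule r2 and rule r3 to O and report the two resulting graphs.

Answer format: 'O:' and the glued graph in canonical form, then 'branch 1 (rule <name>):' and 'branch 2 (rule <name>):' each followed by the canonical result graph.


O:
nodes: 0:x2, 1:pl, 2:pl, 3:m, 4:x3, 5:m
edges: (0,2,post); (1,0,pre); (1,4,pre); (2,4,pre); (3,1,at); (5,2,at)
branch 1 (rule r2):
nodes: 0:x2, 1:pl, 2:pl, 4:x3, 5:m, 6:m
edges: (0,2,post); (1,0,pre); (1,4,pre); (2,4,pre); (5,2,at); (6,2,at)
branch 2 (rule r3):
nodes: 0:x2, 1:pl, 2:pl, 4:x3
edges: (0,2,post); (1,0,pre); (1,4,pre); (2,4,pre)


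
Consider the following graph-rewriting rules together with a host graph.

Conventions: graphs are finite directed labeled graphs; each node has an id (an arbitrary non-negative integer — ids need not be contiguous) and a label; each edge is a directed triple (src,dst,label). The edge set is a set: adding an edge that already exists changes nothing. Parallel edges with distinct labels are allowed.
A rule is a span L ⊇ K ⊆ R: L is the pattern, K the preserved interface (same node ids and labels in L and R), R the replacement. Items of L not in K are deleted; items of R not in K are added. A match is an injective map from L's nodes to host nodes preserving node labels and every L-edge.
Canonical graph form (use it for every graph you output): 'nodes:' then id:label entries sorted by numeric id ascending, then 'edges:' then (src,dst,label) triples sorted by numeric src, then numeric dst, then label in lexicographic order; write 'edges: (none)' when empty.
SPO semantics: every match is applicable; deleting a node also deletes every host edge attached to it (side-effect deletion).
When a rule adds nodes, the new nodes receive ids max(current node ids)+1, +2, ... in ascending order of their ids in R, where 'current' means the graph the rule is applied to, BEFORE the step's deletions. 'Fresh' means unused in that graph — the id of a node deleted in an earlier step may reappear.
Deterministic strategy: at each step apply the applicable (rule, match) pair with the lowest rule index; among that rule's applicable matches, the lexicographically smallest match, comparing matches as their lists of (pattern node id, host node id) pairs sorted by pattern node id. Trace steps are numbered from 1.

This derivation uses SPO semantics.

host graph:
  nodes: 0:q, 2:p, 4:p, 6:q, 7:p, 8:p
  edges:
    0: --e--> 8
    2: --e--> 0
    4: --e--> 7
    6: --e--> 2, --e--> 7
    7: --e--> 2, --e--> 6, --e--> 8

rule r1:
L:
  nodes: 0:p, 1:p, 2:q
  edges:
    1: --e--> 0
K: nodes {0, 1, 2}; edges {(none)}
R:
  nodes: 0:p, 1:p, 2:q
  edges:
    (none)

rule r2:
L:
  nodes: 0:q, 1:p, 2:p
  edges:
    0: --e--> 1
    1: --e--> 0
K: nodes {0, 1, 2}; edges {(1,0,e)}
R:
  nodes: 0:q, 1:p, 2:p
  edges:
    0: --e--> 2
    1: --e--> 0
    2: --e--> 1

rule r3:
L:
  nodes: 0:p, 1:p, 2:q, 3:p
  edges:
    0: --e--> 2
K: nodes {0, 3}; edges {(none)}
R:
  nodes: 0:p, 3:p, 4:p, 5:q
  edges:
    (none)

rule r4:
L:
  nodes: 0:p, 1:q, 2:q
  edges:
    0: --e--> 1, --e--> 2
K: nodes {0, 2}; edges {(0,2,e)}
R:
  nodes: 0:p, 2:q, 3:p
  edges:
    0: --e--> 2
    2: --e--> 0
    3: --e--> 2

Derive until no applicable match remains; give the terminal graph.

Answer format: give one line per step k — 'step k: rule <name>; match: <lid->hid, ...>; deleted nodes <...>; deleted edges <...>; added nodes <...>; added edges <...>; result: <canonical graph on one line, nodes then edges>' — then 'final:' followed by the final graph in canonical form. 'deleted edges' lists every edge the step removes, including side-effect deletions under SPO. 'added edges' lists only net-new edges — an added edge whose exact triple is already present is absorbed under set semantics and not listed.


step 1: rule r1; match: 0->2, 1->7, 2->0; deleted nodes (none); deleted edges (7,2,e); added nodes (none); added edges (none); result: nodes: 0:q, 2:p, 4:p, 6:q, 7:p, 8:p edges: (0,8,e); (2,0,e); (4,7,e); (6,2,e); (6,7,e); (7,6,e); (7,8,e)
step 2: rule r1; match: 0->7, 1->4, 2->0; deleted nodes (none); deleted edges (4,7,e); added nodes (none); added edges (none); result: nodes: 0:q, 2:p, 4:p, 6:q, 7:p, 8:p edges: (0,8,e); (2,0,e); (6,2,e); (6,7,e); (7,6,e); (7,8,e)
step 3: rule r1; match: 0->8, 1->7, 2->0; deleted nodes (none); deleted edges (7,8,e); added nodes (none); added edges (none); result: nodes: 0:q, 2:p, 4:p, 6:q, 7:p, 8:p edges: (0,8,e); (2,0,e); (6,2,e); (6,7,e); (7,6,e)
step 4: rule r2; match: 0->6, 1->7, 2->2; deleted nodes (none); deleted edges (6,7,e); added nodes (none); added edges (2,7,e); result: nodes: 0:q, 2:p, 4:p, 6:q, 7:p, 8:p edges: (0,8,e); (2,0,e); (2,7,e); (6,2,e); (7,6,e)
step 5: rule r1; match: 0->7, 1->2, 2->0; deleted nodes (none); deleted edges (2,7,e); added nodes (none); added edges (none); result: nodes: 0:q, 2:p, 4:p, 6:q, 7:p, 8:p edges: (0,8,e); (2,0,e); (6,2,e); (7,6,e)
step 6: rule r3; match: 0->2, 1->4, 2->0, 3->7; deleted nodes 0, 4; deleted edges (0,8,e); (2,0,e); added nodes 9, 10; added edges (none); result: nodes: 2:p, 6:q, 7:p, 8:p, 9:p, 10:q edges: (6,2,e); (7,6,e)
step 7: rule r3; match: 0->7, 1->2, 2->6, 3->8; deleted nodes 2, 6; deleted edges (6,2,e); (7,6,e); added nodes 11, 12; added edges (none); result: nodes: 7:p, 8:p, 9:p, 10:q, 11:p, 12:q edges: (none)
final:
nodes: 7:p, 8:p, 9:p, 10:q, 11:p, 12:q
edges: (none)


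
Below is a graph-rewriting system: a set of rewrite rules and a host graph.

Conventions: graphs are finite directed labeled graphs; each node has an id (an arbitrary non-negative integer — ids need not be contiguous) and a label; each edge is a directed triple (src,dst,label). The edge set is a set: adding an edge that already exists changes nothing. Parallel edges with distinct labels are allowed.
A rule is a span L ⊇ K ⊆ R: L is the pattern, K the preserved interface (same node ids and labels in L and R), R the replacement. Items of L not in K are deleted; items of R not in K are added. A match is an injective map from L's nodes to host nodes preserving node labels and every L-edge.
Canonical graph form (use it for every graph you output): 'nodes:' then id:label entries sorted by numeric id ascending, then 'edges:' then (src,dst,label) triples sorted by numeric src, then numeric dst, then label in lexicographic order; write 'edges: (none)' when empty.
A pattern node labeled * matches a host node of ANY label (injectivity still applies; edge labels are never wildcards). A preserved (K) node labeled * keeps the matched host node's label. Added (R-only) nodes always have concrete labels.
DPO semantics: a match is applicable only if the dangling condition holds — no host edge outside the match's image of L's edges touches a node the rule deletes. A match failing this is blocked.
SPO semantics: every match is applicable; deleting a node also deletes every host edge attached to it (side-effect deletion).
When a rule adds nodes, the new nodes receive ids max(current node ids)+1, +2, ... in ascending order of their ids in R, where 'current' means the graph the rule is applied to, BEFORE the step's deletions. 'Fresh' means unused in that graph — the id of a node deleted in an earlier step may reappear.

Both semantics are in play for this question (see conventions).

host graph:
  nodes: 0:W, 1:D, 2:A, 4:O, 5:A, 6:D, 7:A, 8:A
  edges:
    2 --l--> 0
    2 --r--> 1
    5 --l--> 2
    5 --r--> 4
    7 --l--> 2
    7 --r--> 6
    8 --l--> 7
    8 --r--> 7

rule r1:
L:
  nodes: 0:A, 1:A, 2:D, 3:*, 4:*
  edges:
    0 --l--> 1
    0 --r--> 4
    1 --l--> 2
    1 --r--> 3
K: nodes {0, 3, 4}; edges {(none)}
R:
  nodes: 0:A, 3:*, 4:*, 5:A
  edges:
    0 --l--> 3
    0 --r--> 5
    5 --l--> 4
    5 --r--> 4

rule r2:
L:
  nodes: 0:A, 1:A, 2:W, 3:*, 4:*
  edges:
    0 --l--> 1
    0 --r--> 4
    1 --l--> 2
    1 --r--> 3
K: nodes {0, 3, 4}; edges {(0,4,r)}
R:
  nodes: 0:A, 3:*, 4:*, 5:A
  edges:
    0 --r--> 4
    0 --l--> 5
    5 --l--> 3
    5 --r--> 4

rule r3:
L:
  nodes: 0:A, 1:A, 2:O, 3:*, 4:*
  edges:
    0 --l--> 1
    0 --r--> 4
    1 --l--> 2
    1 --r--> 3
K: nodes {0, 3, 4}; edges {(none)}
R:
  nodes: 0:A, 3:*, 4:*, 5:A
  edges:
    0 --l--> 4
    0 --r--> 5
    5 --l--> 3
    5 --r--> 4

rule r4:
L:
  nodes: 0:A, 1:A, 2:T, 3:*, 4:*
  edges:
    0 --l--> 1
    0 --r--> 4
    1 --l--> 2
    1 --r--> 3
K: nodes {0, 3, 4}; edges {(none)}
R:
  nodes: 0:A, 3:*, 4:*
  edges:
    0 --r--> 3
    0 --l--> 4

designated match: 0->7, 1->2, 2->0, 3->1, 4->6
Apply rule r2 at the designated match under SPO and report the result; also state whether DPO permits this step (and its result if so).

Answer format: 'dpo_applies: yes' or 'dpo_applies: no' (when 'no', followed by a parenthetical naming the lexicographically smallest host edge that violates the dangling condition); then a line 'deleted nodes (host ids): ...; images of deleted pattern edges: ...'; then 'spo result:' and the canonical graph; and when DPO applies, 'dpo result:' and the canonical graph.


dpo_applies: no
(the rule deletes node 2, which keeps host edge (5,2,l) outside the match image — the dangling condition fails, DPO blocks; SPO proceeds and side-deletes such edges)
deleted nodes (host ids): 0, 2; images of deleted pattern edges: (2,0,l); (2,1,r); (7,2,l)
spo result:
nodes: 1:D, 4:O, 5:A, 6:D, 7:A, 8:A, 9:A
edges: (5,4,r); (7,6,r); (7,9,l); (8,7,l); (8,7,r); (9,1,l); (9,6,r)


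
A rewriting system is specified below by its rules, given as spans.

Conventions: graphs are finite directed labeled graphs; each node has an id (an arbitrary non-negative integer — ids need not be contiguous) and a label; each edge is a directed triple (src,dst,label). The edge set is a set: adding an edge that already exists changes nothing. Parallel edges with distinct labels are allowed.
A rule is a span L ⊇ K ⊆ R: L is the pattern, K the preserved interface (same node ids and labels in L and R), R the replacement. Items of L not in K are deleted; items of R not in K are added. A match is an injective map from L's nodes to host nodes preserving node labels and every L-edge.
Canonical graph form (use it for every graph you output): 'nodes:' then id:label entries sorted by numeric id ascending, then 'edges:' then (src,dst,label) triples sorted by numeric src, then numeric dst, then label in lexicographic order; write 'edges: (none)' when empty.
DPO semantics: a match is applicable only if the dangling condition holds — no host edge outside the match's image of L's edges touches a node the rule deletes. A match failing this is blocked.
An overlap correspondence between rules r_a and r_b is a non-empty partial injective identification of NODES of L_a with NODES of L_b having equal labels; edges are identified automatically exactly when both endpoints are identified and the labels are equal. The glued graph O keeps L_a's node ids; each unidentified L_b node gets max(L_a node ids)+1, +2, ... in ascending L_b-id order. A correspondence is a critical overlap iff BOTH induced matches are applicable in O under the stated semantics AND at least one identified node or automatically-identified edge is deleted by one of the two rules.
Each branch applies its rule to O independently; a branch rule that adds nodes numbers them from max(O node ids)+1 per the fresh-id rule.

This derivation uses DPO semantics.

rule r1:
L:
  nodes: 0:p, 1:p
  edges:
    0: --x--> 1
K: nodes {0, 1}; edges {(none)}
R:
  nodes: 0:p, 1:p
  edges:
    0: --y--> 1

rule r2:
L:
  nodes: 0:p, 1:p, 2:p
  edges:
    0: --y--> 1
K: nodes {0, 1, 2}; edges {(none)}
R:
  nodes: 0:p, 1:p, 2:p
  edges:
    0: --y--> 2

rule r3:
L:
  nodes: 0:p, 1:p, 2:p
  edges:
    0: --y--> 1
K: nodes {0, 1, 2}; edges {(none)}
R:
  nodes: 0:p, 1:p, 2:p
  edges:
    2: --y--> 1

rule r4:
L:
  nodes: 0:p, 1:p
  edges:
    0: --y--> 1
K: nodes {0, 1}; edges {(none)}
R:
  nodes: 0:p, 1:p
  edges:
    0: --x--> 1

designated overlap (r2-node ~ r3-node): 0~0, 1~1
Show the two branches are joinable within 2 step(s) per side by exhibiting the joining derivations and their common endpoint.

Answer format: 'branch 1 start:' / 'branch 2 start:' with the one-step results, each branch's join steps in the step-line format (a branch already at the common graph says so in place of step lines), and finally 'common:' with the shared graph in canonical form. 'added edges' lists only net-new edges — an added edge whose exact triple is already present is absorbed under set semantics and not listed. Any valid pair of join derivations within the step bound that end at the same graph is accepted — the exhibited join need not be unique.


branch 1 start:
nodes: 0:p, 1:p, 2:p, 3:p
edges: (0,2,y)
branch 2 start:
nodes: 0:p, 1:p, 2:p, 3:p
edges: (3,1,y)
branch 1 step 1: rule r2; match: 0->0, 1->2, 2->1; deleted nodes (none); deleted edges (0,2,y); added nodes (none); added edges (0,1,y); result: nodes: 0:p, 1:p, 2:p, 3:p edges: (0,1,y)
branch 2 step 1: rule r3; match: 0->3, 1->1, 2->0; deleted nodes (none); deleted edges (3,1,y); added nodes (none); added edges (0,1,y); result: nodes: 0:p, 1:p, 2:p, 3:p edges: (0,1,y)
common:
nodes: 0:p, 1:p, 2:p, 3:p
edges: (0,1,y)


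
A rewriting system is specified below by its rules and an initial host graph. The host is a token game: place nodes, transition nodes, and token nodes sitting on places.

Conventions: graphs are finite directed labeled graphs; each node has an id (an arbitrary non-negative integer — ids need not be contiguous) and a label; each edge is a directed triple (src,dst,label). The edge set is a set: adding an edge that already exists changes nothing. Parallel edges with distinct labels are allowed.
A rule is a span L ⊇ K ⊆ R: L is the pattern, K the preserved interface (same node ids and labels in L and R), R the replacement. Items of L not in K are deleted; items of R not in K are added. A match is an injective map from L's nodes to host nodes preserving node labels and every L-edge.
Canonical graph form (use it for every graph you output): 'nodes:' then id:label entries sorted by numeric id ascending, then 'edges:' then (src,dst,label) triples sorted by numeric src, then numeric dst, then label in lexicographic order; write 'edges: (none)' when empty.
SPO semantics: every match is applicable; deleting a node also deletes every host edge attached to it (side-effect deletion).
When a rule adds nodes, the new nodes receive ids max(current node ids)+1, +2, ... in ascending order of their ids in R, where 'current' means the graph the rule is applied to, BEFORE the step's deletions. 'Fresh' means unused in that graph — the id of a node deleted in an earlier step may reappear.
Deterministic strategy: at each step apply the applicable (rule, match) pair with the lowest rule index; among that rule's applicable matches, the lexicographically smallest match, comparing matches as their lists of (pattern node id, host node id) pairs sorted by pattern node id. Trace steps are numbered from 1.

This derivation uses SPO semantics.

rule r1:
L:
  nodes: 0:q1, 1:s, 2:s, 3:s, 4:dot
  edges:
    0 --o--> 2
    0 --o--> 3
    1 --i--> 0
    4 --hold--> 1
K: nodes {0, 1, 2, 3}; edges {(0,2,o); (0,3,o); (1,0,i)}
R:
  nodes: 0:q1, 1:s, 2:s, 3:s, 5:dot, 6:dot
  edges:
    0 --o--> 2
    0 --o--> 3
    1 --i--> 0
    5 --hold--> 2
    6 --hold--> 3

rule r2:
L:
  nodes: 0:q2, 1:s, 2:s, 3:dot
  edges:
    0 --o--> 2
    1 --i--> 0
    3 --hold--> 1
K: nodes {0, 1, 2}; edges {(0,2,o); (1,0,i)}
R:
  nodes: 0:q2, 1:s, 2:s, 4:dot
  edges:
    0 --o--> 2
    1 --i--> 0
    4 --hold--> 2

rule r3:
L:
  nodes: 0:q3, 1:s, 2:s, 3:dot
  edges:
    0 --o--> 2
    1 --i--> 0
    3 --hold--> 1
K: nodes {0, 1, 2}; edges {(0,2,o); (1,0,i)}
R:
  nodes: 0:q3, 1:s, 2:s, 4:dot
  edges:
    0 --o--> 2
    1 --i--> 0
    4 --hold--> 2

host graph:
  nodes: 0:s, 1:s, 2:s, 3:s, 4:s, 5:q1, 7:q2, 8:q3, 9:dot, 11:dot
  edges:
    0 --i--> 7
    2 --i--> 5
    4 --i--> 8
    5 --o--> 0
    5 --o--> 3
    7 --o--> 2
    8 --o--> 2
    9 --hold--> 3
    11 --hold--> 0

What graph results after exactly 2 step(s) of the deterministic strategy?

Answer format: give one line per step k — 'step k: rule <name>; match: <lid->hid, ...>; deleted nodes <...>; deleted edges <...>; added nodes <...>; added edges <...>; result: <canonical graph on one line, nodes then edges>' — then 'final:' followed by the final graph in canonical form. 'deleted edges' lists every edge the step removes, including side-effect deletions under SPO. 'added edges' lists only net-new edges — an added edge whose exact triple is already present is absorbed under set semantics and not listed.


step 1: rule r2; match: 0->7, 1->0, 2->2, 3->11; deleted nodes 11; deleted edges (11,0,hold); added nodes 12; added edges (12,2,hold); result: nodes: 0:s, 1:s, 2:s, 3:s, 4:s, 5:q1, 7:q2, 8:q3, 9:dot, 12:dot edges: (0,7,i); (2,5,i); (4,8,i); (5,0,o); (5,3,o); (7,2,o); (8,2,o); (9,3,hold); (12,2,hold)
step 2: rule r1; match: 0->5, 1->2, 2->0, 3->3, 4->12; deleted nodes 12; deleted edges (12,2,hold); added nodes 13, 14; added edges (13,0,hold); (14,3,hold); result: nodes: 0:s, 1:s, 2:s, 3:s, 4:s, 5:q1, 7:q2, 8:q3, 9:dot, 13:dot, 14:dot edges: (0,7,i); (2,5,i); (4,8,i); (5,0,o); (5,3,o); (7,2,o); (8,2,o); (9,3,hold); (13,0,hold); (14,3,hold)
final:
nodes: 0:s, 1:s, 2:s, 3:s, 4:s, 5:q1, 7:q2, 8:q3, 9:dot, 13:dot, 14:dot
edges: (0,7,i); (2,5,i); (4,8,i); (5,0,o); (5,3,o); (7,2,o); (8,2,o); (9,3,hold); (13,0,hold); (14,3,hold)


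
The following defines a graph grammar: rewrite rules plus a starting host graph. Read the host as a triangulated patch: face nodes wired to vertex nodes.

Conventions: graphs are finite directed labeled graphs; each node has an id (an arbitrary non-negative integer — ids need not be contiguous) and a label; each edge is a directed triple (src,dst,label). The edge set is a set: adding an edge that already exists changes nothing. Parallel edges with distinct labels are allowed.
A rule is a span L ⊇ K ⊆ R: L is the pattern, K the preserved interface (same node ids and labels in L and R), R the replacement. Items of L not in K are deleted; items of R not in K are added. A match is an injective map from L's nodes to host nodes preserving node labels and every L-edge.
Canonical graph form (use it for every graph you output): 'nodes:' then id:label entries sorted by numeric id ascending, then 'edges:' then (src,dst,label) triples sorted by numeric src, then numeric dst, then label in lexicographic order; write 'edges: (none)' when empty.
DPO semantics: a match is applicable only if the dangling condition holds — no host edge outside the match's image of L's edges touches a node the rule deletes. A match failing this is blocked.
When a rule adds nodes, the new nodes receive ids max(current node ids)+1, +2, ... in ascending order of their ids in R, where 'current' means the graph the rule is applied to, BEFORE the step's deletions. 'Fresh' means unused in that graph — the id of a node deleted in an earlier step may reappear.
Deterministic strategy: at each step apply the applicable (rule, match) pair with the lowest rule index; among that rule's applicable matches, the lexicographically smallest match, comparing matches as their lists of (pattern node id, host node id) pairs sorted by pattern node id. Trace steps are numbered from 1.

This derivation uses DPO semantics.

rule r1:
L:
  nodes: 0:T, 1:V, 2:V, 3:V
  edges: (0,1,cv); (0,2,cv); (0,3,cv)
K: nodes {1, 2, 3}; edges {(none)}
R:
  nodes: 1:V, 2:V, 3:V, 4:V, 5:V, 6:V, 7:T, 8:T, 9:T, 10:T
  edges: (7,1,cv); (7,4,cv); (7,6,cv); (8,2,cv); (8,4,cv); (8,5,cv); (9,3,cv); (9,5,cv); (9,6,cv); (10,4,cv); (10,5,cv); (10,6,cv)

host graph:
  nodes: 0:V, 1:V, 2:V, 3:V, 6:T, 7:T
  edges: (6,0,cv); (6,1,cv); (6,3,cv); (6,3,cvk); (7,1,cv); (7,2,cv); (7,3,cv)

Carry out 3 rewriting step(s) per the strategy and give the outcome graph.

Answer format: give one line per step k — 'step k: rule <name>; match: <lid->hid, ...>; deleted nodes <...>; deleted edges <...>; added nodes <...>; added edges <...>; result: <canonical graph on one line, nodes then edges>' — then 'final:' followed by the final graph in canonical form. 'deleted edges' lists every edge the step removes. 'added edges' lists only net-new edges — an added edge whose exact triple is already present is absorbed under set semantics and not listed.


step 1: rule r1; match: 0->7, 1->1, 2->2, 3->3; deleted nodes 7; deleted edges (7,1,cv); (7,2,cv); (7,3,cv); added nodes 8, 9, 10, 11, 12, 13, 14; added edges (11,1,cv); (11,8,cv); (11,10,cv); (12,2,cv); (12,8,cv); (12,9,cv); (13,3,cv); (13,9,cv); (13,10,cv); (14,8,cv); (14,9,cv); (14,10,cv); result: nodes: 0:V, 1:V, 2:V, 3:V, 6:T, 8:V, 9:V, 10:V, 11:T, 12:T, 13:T, 14:T edges: (6,0,cv); (6,1,cv); (6,3,cv); (6,3,cvk); (11,1,cv); (11,8,cv); (11,10,cv); (12,2,cv); (12,8,cv); (12,9,cv); (13,3,cv); (13,9,cv); (13,10,cv); (14,8,cv); (14,9,cv); (14,10,cv)
step 2: rule r1; match: 0->11, 1->1, 2->8, 3->10; deleted nodes 11; deleted edges (11,1,cv); (11,8,cv); (11,10,cv); added nodes 15, 16, 17, 18, 19, 20, 21; added edges (18,1,cv); (18,15,cv); (18,17,cv); (19,8,cv); (19,15,cv); (19,16,cv); (20,10,cv); (20,16,cv); (20,17,cv); (21,15,cv); (21,16,cv); (21,17,cv); result: nodes: 0:V, 1:V, 2:V, 3:V, 6:T, 8:V, 9:V, 10:V, 12:T, 13:T, 14:T, 15:V, 16:V, 17:V, 18:T, 19:T, 20:T, 21:T edges: (6,0,cv); (6,1,cv); (6,3,cv); (6,3,cvk); (12,2,cv); (12,8,cv); (12,9,cv); (13,3,cv); (13,9,cv); (13,10,cv); (14,8,cv); (14,9,cv); (14,10,cv); (18,1,cv); (18,15,cv); (18,17,cv); (19,8,cv); (19,15,cv); (19,16,cv); (20,10,cv); (20,16,cv); (20,17,cv); (21,15,cv); (21,16,cv); (21,17,cv)
step 3: rule r1; match: 0->12, 1->2, 2->8, 3->9; deleted nodes 12; deleted edges (12,2,cv); (12,8,cv); (12,9,cv); added nodes 22, 23, 24, 25, 26, 27, 28; added edges (25,2,cv); (25,22,cv); (25,24,cv); (26,8,cv); (26,22,cv); (26,23,cv); (27,9,cv); (27,23,cv); (27,24,cv); (28,22,cv); (28,23,cv); (28,24,cv); result: nodes: 0:V, 1:V, 2:V, 3:V, 6:T, 8:V, 9:V, 10:V, 13:T, 14:T, 15:V, 16:V, 17:V, 18:T, 19:T, 20:T, 21:T, 22:V, 23:V, 24:V, 25:T, 26:T, 27:T, 28:T edges: (6,0,cv); (6,1,cv); (6,3,cv); (6,3,cvk); (13,3,cv); (13,9,cv); (13,10,cv); (14,8,cv); (14,9,cv); (14,10,cv); (18,1,cv); (18,15,cv); (18,17,cv); (19,8,cv); (19,15,cv); (19,16,cv); (20,10,cv); (20,16,cv); (20,17,cv); (21,15,cv); (21,16,cv); (21,17,cv); (25,2,cv); (25,22,cv); (25,24,cv); (26,8,cv); (26,22,cv); (26,23,cv); (27,9,cv); (27,23,cv); (27,24,cv); (28,22,cv); (28,23,cv); (28,24,cv)
final:
nodes: 0:V, 1:V, 2:V, 3:V, 6:T, 8:V, 9:V, 10:V, 13:T, 14:T, 15:V, 16:V, 17:V, 18:T, 19:T, 20:T, 21:T, 22:V, 23:V, 24:V, 25:T, 26:T, 27:T, 28:T
edges: (6,0,cv); (6,1,cv); (6,3,cv); (6,3,cvk); (13,3,cv); (13,9,cv); (13,10,cv); (14,8,cv); (14,9,cv); (14,10,cv); (18,1,cv); (18,15,cv); (18,17,cv); (19,8,cv); (19,15,cv); (19,16,cv); (20,10,cv); (20,16,cv); (20,17,cv); (21,15,cv); (21,16,cv); (21,17,cv); (25,2,cv); (25,22,cv); (25,24,cv); (26,8,cv); (26,22,cv); (26,23,cv); (27,9,cv); (27,23,cv); (27,24,cv); (28,22,cv); (28,23,cv); (28,24,cv)


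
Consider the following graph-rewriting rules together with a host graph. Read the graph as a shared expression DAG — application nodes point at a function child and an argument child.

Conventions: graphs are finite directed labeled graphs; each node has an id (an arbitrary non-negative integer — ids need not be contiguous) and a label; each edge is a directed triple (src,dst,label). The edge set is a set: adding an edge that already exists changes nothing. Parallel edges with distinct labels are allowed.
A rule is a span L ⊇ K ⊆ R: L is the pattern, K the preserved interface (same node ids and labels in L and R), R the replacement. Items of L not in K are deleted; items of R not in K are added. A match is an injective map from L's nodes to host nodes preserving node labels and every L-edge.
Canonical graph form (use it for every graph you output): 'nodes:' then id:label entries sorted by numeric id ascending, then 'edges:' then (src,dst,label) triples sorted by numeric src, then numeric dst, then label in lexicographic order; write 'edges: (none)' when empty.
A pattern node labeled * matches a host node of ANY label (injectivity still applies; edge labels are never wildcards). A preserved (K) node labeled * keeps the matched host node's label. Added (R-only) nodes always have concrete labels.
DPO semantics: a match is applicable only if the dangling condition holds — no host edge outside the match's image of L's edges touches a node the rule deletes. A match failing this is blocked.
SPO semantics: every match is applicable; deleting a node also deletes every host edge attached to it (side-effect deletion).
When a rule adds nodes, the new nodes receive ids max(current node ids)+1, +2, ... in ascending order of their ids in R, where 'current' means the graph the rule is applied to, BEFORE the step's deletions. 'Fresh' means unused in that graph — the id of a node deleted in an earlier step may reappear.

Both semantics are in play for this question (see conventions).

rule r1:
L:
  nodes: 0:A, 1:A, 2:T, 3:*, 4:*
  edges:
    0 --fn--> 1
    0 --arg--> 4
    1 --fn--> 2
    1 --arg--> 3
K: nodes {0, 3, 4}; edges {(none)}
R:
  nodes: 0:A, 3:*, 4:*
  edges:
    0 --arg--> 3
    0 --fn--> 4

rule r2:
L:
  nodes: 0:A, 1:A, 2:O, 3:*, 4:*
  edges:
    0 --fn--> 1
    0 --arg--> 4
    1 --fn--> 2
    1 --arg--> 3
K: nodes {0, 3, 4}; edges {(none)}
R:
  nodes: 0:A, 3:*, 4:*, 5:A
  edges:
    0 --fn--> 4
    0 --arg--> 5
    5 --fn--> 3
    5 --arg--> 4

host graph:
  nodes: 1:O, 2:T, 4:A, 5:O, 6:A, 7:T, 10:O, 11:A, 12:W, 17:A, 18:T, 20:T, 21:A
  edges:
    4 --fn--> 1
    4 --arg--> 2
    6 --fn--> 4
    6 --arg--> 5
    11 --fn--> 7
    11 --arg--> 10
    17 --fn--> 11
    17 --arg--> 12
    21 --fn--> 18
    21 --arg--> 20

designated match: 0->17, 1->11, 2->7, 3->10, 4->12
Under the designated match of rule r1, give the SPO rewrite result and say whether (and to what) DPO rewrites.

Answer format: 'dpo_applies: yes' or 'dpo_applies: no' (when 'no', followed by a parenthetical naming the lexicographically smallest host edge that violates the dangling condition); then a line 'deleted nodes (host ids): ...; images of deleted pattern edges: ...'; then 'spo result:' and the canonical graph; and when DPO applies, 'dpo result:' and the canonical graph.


dpo_applies: yes
deleted nodes (host ids): 7, 11; images of deleted pattern edges: (11,7,fn); (11,10,arg); (17,11,fn); (17,12,arg)
spo result:
nodes: 1:O, 2:T, 4:A, 5:O, 6:A, 10:O, 12:W, 17:A, 18:T, 20:T, 21:A
edges: (4,1,fn); (4,2,arg); (6,4,fn); (6,5,arg); (17,10,arg); (17,12,fn); (21,18,fn); (21,20,arg)
dpo result:
nodes: 1:O, 2:T, 4:A, 5:O, 6:A, 10:O, 12:W, 17:A, 18:T, 20:T, 21:A
edges: (4,1,fn); (4,2,arg); (6,4,fn); (6,5,arg); (17,10,arg); (17,12,fn); (21,18,fn); (21,20,arg)


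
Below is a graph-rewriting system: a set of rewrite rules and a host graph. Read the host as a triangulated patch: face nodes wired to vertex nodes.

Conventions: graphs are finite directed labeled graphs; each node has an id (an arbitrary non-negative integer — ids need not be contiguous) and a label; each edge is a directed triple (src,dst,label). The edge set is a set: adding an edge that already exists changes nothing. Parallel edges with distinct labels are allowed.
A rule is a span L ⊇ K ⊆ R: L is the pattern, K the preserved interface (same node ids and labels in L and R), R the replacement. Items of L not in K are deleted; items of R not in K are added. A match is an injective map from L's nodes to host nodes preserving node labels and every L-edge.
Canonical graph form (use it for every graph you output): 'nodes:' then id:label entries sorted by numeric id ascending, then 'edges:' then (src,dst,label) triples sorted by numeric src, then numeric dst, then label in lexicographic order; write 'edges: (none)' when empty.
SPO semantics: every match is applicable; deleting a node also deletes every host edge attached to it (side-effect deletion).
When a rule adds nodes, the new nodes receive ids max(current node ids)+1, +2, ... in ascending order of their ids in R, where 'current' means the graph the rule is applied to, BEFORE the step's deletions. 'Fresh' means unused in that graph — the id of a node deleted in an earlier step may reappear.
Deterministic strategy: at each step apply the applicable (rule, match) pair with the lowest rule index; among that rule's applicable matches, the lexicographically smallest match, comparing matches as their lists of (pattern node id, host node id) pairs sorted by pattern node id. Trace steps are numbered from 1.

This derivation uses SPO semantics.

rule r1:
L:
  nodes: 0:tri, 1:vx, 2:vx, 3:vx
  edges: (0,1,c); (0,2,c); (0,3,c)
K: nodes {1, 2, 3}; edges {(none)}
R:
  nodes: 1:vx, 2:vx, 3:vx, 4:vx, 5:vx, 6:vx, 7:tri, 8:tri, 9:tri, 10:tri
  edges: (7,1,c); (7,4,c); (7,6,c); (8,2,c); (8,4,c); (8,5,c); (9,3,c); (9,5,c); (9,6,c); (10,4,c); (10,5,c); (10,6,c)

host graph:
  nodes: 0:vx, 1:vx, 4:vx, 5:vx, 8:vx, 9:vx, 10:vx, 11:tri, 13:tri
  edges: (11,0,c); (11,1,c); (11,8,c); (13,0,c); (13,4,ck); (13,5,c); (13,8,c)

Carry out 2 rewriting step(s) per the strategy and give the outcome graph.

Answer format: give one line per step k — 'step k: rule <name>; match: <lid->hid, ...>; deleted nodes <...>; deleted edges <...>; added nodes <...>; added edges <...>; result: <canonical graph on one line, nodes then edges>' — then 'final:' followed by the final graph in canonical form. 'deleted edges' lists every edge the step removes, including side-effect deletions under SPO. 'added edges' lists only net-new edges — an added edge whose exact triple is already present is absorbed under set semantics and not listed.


step 1: rule r1; match: 0->11, 1->0, 2->1, 3->8; deleted nodes 11; deleted edges (11,0,c); (11,1,c); (11,8,c); added nodes 14, 15, 16, 17, 18, 19, 20; added edges (17,0,c); (17,14,c); (17,16,c); (18,1,c); (18,14,c); (18,15,c); (19,8,c); (19,15,c); (19,16,c); (20,14,c); (20,15,c); (20,16,c); result: nodes: 0:vx, 1:vx, 4:vx, 5:vx, 8:vx, 9:vx, 10:vx, 13:tri, 14:vx, 15:vx, 16:vx, 17:tri, 18:tri, 19:tri, 20:tri edges: (13,0,c); (13,4,ck); (13,5,c); (13,8,c); (17,0,c); (17,14,c); (17,16,c); (18,1,c); (18,14,c); (18,15,c); (19,8,c); (19,15,c); (19,16,c); (20,14,c); (20,15,c); (20,16,c)
step 2: rule r1; match: 0->13, 1->0, 2->5, 3->8; deleted nodes 13; deleted edges (13,0,c); (13,4,ck); (13,5,c); (13,8,c); added nodes 21, 22, 23, 24, 25, 26, 27; added edges (24,0,c); (24,21,c); (24,23,c); (25,5,c); (25,21,c); (25,22,c); (26,8,c); (26,22,c); (26,23,c); (27,21,c); (27,22,c); (27,23,c); result: nodes: 0:vx, 1:vx, 4:vx, 5:vx, 8:vx, 9:vx, 10:vx, 14:vx, 15:vx, 16:vx, 17:tri, 18:tri, 19:tri, 20:tri, 21:vx, 22:vx, 23:vx, 24:tri, 25:tri, 26:tri, 27:tri edges: (17,0,c); (17,14,c); (17,16,c); (18,1,c); (18,14,c); (18,15,c); (19,8,c); (19,15,c); (19,16,c); (20,14,c); (20,15,c); (20,16,c); (24,0,c); (24,21,c); (24,23,c); (25,5,c); (25,21,c); (25,22,c); (26,8,c); (26,22,c); (26,23,c); (27,21,c); (27,22,c); (27,23,c)
final:
nodes: 0:vx, 1:vx, 4:vx, 5:vx, 8:vx, 9:vx, 10:vx, 14:vx, 15:vx, 16:vx, 17:tri, 18:tri, 19:tri, 20:tri, 21:vx, 22:vx, 23:vx, 24:tri, 25:tri, 26:tri, 27:tri
edges: (17,0,c); (17,14,c); (17,16,c); (18,1,c); (18,14,c); (18,15,c); (19,8,c); (19,15,c); (19,16,c); (20,14,c); (20,15,c); (20,16,c); (24,0,c); (24,21,c); (24,23,c); (25,5,c); (25,21,c); (25,22,c); (26,8,c); (26,22,c); (26,23,c); (27,21,c); (27,22,c); (27,23,c)
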